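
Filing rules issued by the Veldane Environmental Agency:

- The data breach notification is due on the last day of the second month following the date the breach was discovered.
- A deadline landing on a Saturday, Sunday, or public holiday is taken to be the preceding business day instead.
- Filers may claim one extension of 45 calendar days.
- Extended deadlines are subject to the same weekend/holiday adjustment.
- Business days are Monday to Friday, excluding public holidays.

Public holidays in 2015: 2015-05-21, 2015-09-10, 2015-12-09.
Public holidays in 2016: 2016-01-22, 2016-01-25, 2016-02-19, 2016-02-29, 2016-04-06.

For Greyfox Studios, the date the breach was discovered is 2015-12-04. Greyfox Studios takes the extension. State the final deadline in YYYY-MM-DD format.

2016-04-11

2 months after 2015-12-04 is February 2016; that month ends on 2016-02-29.
2016-02-29 is a listed holiday, so it moves to the preceding business day, 2016-02-26 (Friday).
Applying the 45-calendar-day extension: 2016-02-26 + 45 days = 2016-04-11.
2016-04-11 falls on a Monday, which is a business day, so no adjustment is needed.
The final due date is 2016-04-11.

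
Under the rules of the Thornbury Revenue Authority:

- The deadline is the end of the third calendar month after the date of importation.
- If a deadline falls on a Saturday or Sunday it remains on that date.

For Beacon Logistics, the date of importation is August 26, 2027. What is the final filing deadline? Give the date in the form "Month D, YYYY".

November 30, 2027

The third month after August 26, 2027 is November 2027, whose last day is November 30, 2027.
No adjustment is made for weekends or holidays, so November 30, 2027 stands.
So the filing is due November 30, 2027.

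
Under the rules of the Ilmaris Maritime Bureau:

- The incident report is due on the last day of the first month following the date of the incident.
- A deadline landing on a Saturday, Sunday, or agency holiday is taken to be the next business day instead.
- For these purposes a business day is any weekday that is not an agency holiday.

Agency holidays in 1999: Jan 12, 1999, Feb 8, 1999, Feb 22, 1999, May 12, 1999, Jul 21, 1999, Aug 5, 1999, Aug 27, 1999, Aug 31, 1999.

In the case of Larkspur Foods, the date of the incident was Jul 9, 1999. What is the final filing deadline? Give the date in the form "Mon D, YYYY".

Sep 1, 1999

1 month after Jul 9, 1999 is August 1999; that month ends on Aug 31, 1999.
Aug 31, 1999 falls on a listed holiday. Rolling to the next business day gives Sep 1, 1999, a Wednesday.
Final deadline: Sep 1, 1999.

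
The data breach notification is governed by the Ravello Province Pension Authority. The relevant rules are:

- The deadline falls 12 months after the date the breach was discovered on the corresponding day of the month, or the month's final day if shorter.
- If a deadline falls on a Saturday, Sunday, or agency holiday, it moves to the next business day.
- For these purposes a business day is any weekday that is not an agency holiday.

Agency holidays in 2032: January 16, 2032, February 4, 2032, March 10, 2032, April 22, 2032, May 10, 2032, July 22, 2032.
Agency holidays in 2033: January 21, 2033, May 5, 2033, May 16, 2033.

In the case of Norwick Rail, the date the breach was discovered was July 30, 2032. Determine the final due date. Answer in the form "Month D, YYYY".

August 1, 2033

12 months from July 30, 2032 is July 30, 2033.
July 30, 2033 is a Saturday; the next business day is August 1, 2033 (Monday).
Deadline: August 1, 2033.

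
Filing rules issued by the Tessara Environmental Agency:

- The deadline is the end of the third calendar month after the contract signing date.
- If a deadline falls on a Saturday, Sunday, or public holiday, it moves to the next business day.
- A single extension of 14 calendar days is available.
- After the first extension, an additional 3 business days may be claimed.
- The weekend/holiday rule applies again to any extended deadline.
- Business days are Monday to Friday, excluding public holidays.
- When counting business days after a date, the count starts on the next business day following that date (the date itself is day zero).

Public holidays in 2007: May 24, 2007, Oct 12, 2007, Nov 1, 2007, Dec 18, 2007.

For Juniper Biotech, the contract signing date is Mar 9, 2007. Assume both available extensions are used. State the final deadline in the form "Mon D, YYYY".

The third month after Mar 9, 2007 is June 2007, whose last day is Jun 30, 2007.
Jun 30, 2007 falls on a Saturday. Rolling to the next business day gives Jul 2, 2007, a Monday.
Add the 14 calendar-day extension to Jul 2, 2007: Jul 16, 2007.
Jul 16, 2007 is a Monday and not a listed holiday, so it stands.
The 3-business-day extension runs from Jul 16, 2007 to Jul 19, 2007.
Jul 19, 2007 falls on a Thursday, which is a business day, so no adjustment is needed.
So the filing is due Jul 19, 2007.

Jul 19, 2007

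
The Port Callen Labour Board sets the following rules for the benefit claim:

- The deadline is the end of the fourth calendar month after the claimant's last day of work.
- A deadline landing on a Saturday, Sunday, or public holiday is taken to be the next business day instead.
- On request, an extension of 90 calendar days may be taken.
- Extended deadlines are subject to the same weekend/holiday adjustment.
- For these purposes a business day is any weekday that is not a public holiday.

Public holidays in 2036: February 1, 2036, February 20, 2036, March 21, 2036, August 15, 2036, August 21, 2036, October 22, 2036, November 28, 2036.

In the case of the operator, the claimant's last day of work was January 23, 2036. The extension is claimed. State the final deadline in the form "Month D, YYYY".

September 1, 2036

4 months after January 23, 2036 falls in May 2036; the last day of that month is May 31, 2036.
May 31, 2036 falls on a Saturday. Rolling to the next business day gives June 2, 2036, a Monday.
With the 90-day extension, June 2, 2036 becomes August 31, 2036.
Because August 31, 2036 is a Sunday, the deadline becomes September 1, 2036 (Monday).
Deadline: September 1, 2036.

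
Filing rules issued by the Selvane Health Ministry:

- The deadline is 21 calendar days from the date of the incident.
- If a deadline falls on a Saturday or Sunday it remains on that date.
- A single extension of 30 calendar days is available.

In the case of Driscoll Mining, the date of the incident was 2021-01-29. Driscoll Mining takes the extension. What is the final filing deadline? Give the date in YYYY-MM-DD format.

2021-03-21

Trigger date 2021-01-29 + 21 calendar days = 2021-02-19.
2021-02-19 is a Friday; no weekend or holiday adjustment applies.
Add the 30 calendar-day extension to 2021-02-19: 2021-03-21.
2021-03-21 falls on a Sunday. The rules make no weekend/holiday allowance, so it remains 2021-03-21.
So the filing is due 2021-03-21.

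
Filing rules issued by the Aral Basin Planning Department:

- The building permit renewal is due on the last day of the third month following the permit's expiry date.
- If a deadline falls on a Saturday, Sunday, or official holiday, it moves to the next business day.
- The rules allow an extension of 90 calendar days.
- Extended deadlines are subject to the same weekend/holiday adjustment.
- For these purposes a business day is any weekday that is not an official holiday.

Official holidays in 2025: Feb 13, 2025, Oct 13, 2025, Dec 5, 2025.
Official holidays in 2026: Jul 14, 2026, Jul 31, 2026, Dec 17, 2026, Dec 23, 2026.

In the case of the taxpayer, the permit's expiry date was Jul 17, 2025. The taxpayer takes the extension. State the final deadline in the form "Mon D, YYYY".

3 months after Jul 17, 2025 is October 2025; that month ends on Oct 31, 2025.
Oct 31, 2025 falls on a Friday, which is a business day, so no adjustment is needed.
With the 90-day extension, Oct 31, 2025 becomes Jan 29, 2026.
Jan 29, 2026 is a Thursday and not a listed holiday, so it stands.
So the filing is due Jan 29, 2026.

Jan 29, 2026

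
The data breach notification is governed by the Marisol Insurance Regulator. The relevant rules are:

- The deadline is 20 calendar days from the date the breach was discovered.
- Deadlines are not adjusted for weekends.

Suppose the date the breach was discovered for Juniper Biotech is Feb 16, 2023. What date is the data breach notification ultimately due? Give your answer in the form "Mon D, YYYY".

Mar 8, 2023

20 calendar days after Feb 16, 2023 is Mar 8, 2023.
No adjustment is made for weekends or holidays, so Mar 8, 2023 stands.
Deadline: Mar 8, 2023.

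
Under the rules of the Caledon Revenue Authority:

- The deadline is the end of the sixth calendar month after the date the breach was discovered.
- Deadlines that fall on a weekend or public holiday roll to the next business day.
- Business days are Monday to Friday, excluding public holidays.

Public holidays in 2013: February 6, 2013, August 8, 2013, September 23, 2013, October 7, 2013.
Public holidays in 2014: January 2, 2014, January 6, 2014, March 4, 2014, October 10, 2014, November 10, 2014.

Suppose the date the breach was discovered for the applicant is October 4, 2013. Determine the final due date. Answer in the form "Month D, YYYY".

April 30, 2014

The sixth month after October 4, 2013 is April 2014, whose last day is April 30, 2014.
April 30, 2014 (Wednesday) is already a business day.
So the filing is due April 30, 2014.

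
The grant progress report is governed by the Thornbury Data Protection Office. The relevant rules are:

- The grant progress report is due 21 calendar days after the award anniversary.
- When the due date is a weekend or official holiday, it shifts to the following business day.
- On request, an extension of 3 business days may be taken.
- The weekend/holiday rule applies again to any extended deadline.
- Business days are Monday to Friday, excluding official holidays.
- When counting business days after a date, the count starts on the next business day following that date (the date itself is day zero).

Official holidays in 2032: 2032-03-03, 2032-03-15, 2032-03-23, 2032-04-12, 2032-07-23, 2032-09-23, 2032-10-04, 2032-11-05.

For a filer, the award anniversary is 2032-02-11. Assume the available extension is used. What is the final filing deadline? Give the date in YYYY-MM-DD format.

2032-03-09

From 2032-02-11, 21 calendar days later is 2032-03-03.
Because 2032-03-03 is a listed holiday, the deadline becomes 2032-03-04 (Thursday).
The 3-business-day extension runs from 2032-03-04 to 2032-03-09.
2032-03-09 falls on a Tuesday, which is a business day, so no adjustment is needed.
Final deadline: 2032-03-09.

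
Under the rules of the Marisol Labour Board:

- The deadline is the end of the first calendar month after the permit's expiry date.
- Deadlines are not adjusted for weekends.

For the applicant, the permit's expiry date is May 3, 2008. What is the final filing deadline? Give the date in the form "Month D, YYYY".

June 30, 2008

1 month after May 3, 2008 is June 2008; that month ends on June 30, 2008.
No adjustment is made for weekends or holidays, so June 30, 2008 stands.
So the filing is due June 30, 2008.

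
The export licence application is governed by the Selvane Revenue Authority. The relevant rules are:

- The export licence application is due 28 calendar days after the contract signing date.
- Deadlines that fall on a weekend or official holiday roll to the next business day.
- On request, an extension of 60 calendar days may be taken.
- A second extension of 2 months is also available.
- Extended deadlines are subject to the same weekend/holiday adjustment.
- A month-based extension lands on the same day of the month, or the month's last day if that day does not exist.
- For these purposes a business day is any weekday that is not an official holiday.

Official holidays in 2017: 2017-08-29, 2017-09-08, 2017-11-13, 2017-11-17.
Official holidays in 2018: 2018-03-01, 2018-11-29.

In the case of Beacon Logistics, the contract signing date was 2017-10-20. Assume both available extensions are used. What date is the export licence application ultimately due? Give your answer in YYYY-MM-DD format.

2018-03-19

28 calendar days after 2017-10-20 is 2017-11-17.
2017-11-17 is a listed holiday, so it moves to the next business day, 2017-11-20 (Monday).
With the 60-day extension, 2017-11-20 becomes 2018-01-19.
2018-01-19 falls on a Friday, which is a business day, so no adjustment is needed.
The 2 months extension carries 2018-01-19 to 2018-03-19.
2018-03-19 is a Monday and not a listed holiday, so it stands.
The final due date is 2018-03-19.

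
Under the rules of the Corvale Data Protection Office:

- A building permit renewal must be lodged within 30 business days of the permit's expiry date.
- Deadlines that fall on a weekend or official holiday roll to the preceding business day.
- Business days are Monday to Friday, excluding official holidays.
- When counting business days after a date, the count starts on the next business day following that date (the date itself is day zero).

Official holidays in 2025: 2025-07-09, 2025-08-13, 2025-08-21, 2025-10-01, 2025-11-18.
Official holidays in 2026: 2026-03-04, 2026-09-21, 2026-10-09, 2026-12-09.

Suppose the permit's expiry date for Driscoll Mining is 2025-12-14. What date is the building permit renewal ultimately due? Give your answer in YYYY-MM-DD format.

2026-01-23

Starting the day after 2025-12-14 and counting 30 business days lands on 2026-01-23.
Since 2026-01-23 is a Friday and not a holiday, the date is unchanged.
So the filing is due 2026-01-23.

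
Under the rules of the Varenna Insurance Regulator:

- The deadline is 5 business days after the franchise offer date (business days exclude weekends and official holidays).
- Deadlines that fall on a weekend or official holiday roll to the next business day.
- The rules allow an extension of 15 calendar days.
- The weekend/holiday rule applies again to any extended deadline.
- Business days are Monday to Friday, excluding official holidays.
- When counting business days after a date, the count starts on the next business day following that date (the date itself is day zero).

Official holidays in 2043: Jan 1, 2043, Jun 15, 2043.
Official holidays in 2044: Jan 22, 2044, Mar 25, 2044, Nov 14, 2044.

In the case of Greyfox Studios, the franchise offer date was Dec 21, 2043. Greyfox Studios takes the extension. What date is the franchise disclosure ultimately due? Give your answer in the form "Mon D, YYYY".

Jan 12, 2044

Counting 5 business days after Dec 21, 2043 (skipping weekends and listed holidays) reaches Dec 28, 2043.
Dec 28, 2043 falls on a Monday, which is a business day, so no adjustment is needed.
Applying the 15-calendar-day extension: Dec 28, 2043 + 15 days = Jan 12, 2044.
Jan 12, 2044 falls on a Tuesday, which is a business day, so no adjustment is needed.
The final due date is Jan 12, 2044.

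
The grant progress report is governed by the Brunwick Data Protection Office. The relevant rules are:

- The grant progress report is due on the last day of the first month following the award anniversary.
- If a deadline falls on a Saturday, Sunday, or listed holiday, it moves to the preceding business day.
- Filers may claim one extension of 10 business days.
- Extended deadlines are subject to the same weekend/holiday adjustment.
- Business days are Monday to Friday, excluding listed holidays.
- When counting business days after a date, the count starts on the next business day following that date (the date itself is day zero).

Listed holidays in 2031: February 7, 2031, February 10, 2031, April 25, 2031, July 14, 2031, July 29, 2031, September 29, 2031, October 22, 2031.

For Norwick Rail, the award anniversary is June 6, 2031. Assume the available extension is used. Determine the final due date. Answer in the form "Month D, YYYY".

August 14, 2031

1 month after June 6, 2031 is July 2031; that month ends on July 31, 2031.
July 31, 2031 falls on a Thursday, which is a business day, so no adjustment is needed.
Counting 10 further business days from July 31, 2031 reaches August 14, 2031.
Since August 14, 2031 is a Thursday and not a holiday, the date is unchanged.
Final deadline: August 14, 2031.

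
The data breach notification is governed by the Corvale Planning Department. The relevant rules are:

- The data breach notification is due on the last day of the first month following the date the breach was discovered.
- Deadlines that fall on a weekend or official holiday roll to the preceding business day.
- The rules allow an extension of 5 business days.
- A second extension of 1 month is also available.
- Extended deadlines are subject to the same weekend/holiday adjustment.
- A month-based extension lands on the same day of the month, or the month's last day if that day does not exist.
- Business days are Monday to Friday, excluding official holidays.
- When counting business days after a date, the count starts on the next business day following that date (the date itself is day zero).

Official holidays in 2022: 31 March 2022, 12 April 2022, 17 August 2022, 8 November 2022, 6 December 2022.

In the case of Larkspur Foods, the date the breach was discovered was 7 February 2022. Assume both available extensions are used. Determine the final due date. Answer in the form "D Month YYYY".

1 month after 7 February 2022 is March 2022; that month ends on 31 March 2022.
31 March 2022 falls on a listed holiday. Rolling to the preceding business day gives 30 March 2022, a Wednesday.
Counting 5 further business days from 30 March 2022 reaches 7 April 2022.
7 April 2022 (Thursday) is already a business day.
The 1 month extension carries 7 April 2022 to 7 May 2022.
Because 7 May 2022 is a Saturday, the deadline becomes 6 May 2022 (Friday).
Deadline: 6 May 2022.

6 May 2022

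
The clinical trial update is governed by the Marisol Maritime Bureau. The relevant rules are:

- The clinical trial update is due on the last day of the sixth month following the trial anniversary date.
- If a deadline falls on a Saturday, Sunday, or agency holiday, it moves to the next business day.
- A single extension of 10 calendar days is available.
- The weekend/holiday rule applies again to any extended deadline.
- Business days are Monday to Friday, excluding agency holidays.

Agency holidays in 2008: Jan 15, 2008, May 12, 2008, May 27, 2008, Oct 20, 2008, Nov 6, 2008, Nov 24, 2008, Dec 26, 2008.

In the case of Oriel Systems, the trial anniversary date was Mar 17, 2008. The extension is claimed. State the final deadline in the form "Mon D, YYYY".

6 months after Mar 17, 2008 falls in September 2008; the last day of that month is Sep 30, 2008.
Sep 30, 2008 (Tuesday) is already a business day.
Applying the 10-calendar-day extension: Sep 30, 2008 + 10 days = Oct 10, 2008.
Oct 10, 2008 is a Friday and not a listed holiday, so it stands.
So the filing is due Oct 10, 2008.

Oct 10, 2008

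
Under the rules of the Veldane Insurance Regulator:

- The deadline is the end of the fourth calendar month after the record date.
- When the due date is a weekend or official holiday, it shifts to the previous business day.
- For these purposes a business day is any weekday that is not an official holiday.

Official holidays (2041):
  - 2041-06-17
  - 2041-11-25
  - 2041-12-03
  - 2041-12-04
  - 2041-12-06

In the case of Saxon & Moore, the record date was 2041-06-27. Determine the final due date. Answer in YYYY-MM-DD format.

4 months after 2041-06-27 is October 2041; that month ends on 2041-10-31.
2041-10-31 falls on a Thursday, which is a business day, so no adjustment is needed.
Final deadline: 2041-10-31.

2041-10-31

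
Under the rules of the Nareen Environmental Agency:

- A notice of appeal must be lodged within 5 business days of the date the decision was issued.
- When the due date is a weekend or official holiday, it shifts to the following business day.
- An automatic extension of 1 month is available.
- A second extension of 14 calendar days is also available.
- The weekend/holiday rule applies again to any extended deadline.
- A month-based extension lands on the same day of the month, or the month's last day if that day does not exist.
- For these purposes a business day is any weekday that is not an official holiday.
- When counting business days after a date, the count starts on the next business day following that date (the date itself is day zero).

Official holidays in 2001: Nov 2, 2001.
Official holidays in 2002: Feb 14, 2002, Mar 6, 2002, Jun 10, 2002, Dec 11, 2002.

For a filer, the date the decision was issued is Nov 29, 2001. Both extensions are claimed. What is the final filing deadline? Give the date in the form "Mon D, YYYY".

Jan 21, 2002

5 business days after Nov 29, 2001, excluding weekends and holidays, is Dec 6, 2001.
Dec 6, 2001 is a Thursday and not a listed holiday, so it stands.
Applying the 1 month extension: 1 month after Dec 6, 2001 is Jan 6, 2002.
Because Jan 6, 2002 is a Sunday, the deadline becomes Jan 7, 2002 (Monday).
With the 14-day extension, Jan 7, 2002 becomes Jan 21, 2002.
Jan 21, 2002 is a Monday and not a listed holiday, so it stands.
The final due date is Jan 21, 2002.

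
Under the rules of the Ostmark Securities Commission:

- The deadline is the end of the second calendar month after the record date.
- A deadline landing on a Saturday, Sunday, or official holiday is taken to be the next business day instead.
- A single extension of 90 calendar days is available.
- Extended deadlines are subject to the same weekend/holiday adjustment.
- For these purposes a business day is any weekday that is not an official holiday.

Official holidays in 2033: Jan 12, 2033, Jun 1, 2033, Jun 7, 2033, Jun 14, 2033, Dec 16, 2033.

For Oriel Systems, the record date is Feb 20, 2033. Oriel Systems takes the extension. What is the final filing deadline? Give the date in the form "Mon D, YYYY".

2 months after Feb 20, 2033 falls in April 2033; the last day of that month is Apr 30, 2033.
Apr 30, 2033 is a Saturday, so it moves to the next business day, May 2, 2033 (Monday).
With the 90-day extension, May 2, 2033 becomes Jul 31, 2033.
Jul 31, 2033 is a Sunday; the next business day is Aug 1, 2033 (Monday).
So the filing is due Aug 1, 2033.

Aug 1, 2033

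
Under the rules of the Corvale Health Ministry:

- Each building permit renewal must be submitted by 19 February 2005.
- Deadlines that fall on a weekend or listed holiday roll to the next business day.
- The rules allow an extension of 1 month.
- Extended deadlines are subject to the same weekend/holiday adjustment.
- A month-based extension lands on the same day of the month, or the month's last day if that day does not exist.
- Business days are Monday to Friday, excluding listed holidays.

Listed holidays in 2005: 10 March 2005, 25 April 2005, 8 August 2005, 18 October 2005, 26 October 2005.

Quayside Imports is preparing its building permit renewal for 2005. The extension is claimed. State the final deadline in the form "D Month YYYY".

21 March 2005

The stated deadline is 19 February 2005.
Because 19 February 2005 is a Saturday, the deadline becomes 21 February 2005 (Monday).
Applying the 1 month extension: 1 month after 21 February 2005 is 21 March 2005.
21 March 2005 is a Monday and not a listed holiday, so it stands.
Final deadline: 21 March 2005.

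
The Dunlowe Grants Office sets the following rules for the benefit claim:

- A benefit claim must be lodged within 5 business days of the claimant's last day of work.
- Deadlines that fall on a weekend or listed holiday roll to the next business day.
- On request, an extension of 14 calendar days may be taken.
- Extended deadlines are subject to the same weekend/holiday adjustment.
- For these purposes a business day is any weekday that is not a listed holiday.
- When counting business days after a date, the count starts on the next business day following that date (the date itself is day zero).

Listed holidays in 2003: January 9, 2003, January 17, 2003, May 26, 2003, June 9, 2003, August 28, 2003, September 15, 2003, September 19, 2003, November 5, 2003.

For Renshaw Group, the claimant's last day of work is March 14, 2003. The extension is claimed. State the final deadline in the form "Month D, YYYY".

5 business days after March 14, 2003, excluding weekends and holidays, is March 21, 2003.
Since March 21, 2003 is a Friday and not a holiday, the date is unchanged.
Add the 14 calendar-day extension to March 21, 2003: April 4, 2003.
April 4, 2003 (Friday) is already a business day.
Deadline: April 4, 2003.

April 4, 2003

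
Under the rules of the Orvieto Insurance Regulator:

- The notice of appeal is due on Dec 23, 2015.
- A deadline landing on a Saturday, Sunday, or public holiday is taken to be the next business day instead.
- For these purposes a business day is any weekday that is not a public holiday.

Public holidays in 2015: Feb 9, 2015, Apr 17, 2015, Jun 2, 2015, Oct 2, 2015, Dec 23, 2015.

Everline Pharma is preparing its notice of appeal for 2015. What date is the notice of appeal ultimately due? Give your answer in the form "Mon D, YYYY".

Dec 24, 2015

The statutory due date is Dec 23, 2015.
Dec 23, 2015 falls on a listed holiday. Rolling to the next business day gives Dec 24, 2015, a Thursday.
Deadline: Dec 24, 2015.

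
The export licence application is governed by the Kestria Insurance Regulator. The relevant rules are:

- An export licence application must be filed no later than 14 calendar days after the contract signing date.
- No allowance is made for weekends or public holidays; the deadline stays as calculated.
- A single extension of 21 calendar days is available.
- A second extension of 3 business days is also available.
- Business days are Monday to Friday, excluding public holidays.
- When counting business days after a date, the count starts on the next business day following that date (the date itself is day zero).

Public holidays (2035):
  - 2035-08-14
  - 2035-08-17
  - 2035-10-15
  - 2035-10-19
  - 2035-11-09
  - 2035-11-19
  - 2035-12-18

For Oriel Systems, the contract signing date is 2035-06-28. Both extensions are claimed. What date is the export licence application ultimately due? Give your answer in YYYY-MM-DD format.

2035-08-07

Adding 14 calendar days to 2035-06-28 gives 2035-07-12.
2035-07-12 falls on a Thursday. The rules make no weekend/holiday allowance, so it remains 2035-07-12.
The 21-calendar-day extension moves the deadline from 2035-07-12 to 2035-08-02.
No adjustment is made for weekends or holidays, so 2035-08-02 stands.
The 3-business-day extension runs from 2035-08-02 to 2035-08-07.
2035-08-07 falls on a Tuesday. The rules make no weekend/holiday allowance, so it remains 2035-08-07.
Final deadline: 2035-08-07.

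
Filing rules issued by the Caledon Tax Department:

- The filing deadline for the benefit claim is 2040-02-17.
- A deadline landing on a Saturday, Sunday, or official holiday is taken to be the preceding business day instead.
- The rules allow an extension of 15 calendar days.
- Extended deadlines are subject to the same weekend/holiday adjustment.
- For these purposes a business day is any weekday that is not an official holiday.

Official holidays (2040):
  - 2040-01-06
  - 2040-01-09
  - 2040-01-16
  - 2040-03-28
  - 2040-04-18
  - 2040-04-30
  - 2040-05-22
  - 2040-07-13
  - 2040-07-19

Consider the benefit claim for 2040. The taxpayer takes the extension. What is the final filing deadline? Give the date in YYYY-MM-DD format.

The statutory due date is 2040-02-17.
2040-02-17 (Friday) is already a business day.
Add the 15 calendar-day extension to 2040-02-17: 2040-03-03.
Because 2040-03-03 is a Saturday, the deadline becomes 2040-03-02 (Friday).
Final deadline: 2040-03-02.

2040-03-02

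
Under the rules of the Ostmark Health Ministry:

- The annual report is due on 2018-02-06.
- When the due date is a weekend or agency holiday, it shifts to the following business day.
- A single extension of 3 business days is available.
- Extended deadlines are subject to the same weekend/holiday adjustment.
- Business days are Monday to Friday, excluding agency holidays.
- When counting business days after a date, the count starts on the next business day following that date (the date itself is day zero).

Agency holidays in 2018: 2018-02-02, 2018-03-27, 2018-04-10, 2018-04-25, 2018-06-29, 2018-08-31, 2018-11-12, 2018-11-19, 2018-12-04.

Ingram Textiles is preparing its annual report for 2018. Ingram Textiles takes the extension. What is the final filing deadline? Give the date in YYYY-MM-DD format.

2018-02-09

The statutory due date is 2018-02-06.
2018-02-06 is a Tuesday and not a listed holiday, so it stands.
The 3-business-day extension runs from 2018-02-06 to 2018-02-09.
2018-02-09 is a Friday and not a listed holiday, so it stands.
So the filing is due 2018-02-09.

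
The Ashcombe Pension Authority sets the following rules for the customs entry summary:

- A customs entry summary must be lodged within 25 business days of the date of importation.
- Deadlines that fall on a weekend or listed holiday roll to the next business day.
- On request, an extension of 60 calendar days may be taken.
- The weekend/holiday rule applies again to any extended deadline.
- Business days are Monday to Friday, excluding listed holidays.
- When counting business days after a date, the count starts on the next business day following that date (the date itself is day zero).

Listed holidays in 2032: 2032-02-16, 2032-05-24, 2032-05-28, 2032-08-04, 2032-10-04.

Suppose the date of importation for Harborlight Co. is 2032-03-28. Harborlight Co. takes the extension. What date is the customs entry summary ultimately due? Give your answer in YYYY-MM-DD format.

Starting the day after 2032-03-28 and counting 25 business days lands on 2032-04-30.
2032-04-30 (Friday) is already a business day.
Applying the 60-calendar-day extension: 2032-04-30 + 60 days = 2032-06-29.
2032-06-29 (Tuesday) is already a business day.
The final due date is 2032-06-29.

2032-06-29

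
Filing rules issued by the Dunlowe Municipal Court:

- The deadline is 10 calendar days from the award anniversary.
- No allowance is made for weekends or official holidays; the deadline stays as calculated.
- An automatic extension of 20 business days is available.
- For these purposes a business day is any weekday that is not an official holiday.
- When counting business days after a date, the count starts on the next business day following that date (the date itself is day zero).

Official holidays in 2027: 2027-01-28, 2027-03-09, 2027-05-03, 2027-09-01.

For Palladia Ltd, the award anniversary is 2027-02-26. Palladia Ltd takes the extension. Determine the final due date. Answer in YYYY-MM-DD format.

2027-04-06

Trigger date 2027-02-26 + 10 calendar days = 2027-03-08.
2027-03-08 falls on a Monday. The rules make no weekend/holiday allowance, so it remains 2027-03-08.
Applying the 20-business-day extension: 20 business days after 2027-03-08 is 2027-04-06.
No adjustment is made for weekends or holidays, so 2027-04-06 stands.
The final due date is 2027-04-06.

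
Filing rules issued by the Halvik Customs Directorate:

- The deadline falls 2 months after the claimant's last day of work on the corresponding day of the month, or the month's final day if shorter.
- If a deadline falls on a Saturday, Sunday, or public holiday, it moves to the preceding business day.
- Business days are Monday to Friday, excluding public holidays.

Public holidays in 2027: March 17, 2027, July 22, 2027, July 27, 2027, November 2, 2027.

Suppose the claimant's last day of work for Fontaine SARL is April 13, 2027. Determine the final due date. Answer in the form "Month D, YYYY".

Moving 2 months forward from April 13, 2027 on the corresponding day gives June 13, 2027.
Because June 13, 2027 is a Sunday, the deadline becomes June 11, 2027 (Friday).
Final deadline: June 11, 2027.

June 11, 2027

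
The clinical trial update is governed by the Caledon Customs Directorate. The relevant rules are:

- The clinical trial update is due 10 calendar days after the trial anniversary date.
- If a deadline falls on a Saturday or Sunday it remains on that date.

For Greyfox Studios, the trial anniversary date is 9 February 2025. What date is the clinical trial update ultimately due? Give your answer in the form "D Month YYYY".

Adding 10 calendar days to 9 February 2025 gives 19 February 2025.
19 February 2025 is a Wednesday; no weekend or holiday adjustment applies.
The final due date is 19 February 2025.

19 February 2025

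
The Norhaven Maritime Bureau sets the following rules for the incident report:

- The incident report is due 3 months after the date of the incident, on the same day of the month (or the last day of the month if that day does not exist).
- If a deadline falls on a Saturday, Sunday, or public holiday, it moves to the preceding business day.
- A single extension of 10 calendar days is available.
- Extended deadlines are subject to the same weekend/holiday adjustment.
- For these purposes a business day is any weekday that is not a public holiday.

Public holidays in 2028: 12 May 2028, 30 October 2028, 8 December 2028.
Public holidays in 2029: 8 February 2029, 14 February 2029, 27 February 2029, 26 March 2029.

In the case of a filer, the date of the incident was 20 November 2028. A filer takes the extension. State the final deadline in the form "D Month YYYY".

2 March 2029

3 months from 20 November 2028 is 20 February 2029.
20 February 2029 (Tuesday) is already a business day.
Add the 10 calendar-day extension to 20 February 2029: 2 March 2029.
Since 2 March 2029 is a Friday and not a holiday, the date is unchanged.
The final due date is 2 March 2029.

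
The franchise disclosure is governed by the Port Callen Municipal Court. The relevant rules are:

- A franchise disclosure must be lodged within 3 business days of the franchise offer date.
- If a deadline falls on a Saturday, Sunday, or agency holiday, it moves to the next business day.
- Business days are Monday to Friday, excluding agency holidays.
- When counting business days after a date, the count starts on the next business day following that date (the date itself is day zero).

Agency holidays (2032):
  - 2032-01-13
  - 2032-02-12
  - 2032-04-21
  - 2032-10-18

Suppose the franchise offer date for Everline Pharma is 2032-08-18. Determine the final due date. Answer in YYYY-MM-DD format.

2032-08-23

Counting 3 business days after 2032-08-18 (skipping weekends and listed holidays) reaches 2032-08-23.
2032-08-23 (Monday) is already a business day.
Final deadline: 2032-08-23.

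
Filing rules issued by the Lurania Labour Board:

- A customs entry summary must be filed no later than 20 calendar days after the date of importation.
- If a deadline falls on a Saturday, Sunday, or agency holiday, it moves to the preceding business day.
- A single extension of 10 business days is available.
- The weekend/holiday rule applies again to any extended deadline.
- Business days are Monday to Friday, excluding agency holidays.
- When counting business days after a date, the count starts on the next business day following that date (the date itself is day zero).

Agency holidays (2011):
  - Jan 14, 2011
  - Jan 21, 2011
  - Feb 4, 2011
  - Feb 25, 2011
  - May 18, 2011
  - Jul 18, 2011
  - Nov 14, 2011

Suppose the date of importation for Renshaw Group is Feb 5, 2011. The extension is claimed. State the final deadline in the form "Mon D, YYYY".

Trigger date Feb 5, 2011 + 20 calendar days = Feb 25, 2011.
Because Feb 25, 2011 is a listed holiday, the deadline becomes Feb 24, 2011 (Thursday).
The 10-business-day extension runs from Feb 24, 2011 to Mar 11, 2011.
Since Mar 11, 2011 is a Friday and not a holiday, the date is unchanged.
Deadline: Mar 11, 2011.

Mar 11, 2011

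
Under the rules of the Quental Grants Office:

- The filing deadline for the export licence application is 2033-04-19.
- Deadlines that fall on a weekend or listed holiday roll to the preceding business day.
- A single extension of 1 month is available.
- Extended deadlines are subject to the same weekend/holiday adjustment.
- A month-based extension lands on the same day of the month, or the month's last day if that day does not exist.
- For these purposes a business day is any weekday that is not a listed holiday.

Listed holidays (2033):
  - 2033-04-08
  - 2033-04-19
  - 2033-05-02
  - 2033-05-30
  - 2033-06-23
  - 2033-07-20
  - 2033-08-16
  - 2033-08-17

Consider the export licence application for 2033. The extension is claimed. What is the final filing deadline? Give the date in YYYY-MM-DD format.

Start from the fixed due date, 2033-04-19.
2033-04-19 is a listed holiday; the preceding business day is 2033-04-18 (Monday).
Applying the 1 month extension: 1 month after 2033-04-18 is 2033-05-18.
2033-05-18 falls on a Wednesday, which is a business day, so no adjustment is needed.
So the filing is due 2033-05-18.

2033-05-18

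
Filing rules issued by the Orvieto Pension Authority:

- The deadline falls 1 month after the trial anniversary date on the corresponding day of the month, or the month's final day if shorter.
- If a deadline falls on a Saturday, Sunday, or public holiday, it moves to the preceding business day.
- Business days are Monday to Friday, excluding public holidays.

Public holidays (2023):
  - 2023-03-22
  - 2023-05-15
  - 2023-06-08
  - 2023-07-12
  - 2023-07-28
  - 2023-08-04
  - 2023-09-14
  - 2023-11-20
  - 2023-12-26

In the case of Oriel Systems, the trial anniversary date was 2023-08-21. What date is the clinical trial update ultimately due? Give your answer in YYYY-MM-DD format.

1 month from 2023-08-21 is 2023-09-21.
Since 2023-09-21 is a Thursday and not a holiday, the date is unchanged.
The final due date is 2023-09-21.

2023-09-21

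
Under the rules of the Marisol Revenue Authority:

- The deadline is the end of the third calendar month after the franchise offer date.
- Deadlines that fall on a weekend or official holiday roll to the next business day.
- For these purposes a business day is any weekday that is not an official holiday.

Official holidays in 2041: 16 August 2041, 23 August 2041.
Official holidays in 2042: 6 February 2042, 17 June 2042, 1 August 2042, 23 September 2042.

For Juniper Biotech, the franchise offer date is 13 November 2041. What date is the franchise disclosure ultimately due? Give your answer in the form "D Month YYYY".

3 months after 13 November 2041 falls in February 2042; the last day of that month is 28 February 2042.
28 February 2042 falls on a Friday, which is a business day, so no adjustment is needed.
Deadline: 28 February 2042.

28 February 2042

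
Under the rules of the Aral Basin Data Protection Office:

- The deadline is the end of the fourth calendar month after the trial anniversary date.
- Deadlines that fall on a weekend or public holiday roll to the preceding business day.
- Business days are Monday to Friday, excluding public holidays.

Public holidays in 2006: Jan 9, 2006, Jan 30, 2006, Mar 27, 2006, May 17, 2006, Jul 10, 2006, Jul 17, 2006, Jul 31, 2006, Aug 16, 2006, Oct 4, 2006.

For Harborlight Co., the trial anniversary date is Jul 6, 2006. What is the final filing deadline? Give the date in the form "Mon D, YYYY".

The fourth month after Jul 6, 2006 is November 2006, whose last day is Nov 30, 2006.
Since Nov 30, 2006 is a Thursday and not a holiday, the date is unchanged.
Deadline: Nov 30, 2006.

Nov 30, 2006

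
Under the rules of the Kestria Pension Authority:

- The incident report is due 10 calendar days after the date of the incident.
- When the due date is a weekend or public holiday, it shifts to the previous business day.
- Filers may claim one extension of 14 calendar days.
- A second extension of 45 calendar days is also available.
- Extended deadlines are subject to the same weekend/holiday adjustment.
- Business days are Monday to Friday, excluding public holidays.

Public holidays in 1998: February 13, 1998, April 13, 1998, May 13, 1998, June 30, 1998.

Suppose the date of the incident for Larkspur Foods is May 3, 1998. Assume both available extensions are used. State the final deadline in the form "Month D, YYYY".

From May 3, 1998, 10 calendar days later is May 13, 1998.
May 13, 1998 is a listed holiday; the preceding business day is May 12, 1998 (Tuesday).
Applying the 14-calendar-day extension: May 12, 1998 + 14 days = May 26, 1998.
May 26, 1998 (Tuesday) is already a business day.
Applying the 45-calendar-day extension: May 26, 1998 + 45 days = July 10, 1998.
July 10, 1998 (Friday) is already a business day.
Final deadline: July 10, 1998.

July 10, 1998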